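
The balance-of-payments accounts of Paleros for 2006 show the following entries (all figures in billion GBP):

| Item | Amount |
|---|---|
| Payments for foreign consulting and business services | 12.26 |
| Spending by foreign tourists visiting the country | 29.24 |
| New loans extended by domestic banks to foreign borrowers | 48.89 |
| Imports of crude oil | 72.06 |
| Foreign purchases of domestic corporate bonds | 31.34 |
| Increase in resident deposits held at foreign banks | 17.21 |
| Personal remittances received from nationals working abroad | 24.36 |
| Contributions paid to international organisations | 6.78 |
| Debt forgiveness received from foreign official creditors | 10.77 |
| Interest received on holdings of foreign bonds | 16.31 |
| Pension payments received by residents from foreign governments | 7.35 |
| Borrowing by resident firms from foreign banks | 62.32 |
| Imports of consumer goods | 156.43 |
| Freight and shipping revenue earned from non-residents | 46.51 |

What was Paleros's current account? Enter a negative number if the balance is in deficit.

Goods: -72.06 - 156.43 = -228.49
Services: 29.24 - 12.26 + 46.51 = 63.49
Primary income: 16.31
Secondary income: -6.78 + 7.35 + 24.36 = 24.93
Current account = (-228.49) + 63.49 + 16.31 + 24.93 = -123.76
(Excluded from the current account — financial account: new loans extended by domestic banks to foreign borrowers 48.89, foreign purchases of domestic corporate bonds 31.34, increase in resident deposits held at foreign banks 17.21, borrowing by resident firms from foreign banks 62.32; capital account: debt forgiveness received from foreign official creditors 10.77.)

-123.76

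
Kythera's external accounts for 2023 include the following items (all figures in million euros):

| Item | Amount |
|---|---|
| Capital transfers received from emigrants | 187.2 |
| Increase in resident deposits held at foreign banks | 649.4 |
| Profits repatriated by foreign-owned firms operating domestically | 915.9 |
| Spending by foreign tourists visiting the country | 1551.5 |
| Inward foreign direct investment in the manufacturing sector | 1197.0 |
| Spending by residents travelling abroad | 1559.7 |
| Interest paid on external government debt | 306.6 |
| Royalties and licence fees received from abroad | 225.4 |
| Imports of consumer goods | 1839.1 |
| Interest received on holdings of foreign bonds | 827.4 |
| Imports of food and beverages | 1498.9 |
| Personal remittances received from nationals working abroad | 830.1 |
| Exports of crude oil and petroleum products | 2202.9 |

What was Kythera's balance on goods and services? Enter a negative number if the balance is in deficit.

-917.9

Goods: -1498.9 + 2202.9 - 1839.1 = -1135.1
Services: 225.4 - 1559.7 + 1551.5 = 217.2
Trade balance = -1135.1 + 217.2 = -917.9
(Excluded from the trade balance — capital account: capital transfers received from emigrants 187.2; financial account: increase in resident deposits held at foreign banks 649.4, inward foreign direct investment in the manufacturing sector 1197.0; primary income: profits repatriated by foreign-owned firms operating domestically 915.9, interest paid on external government debt 306.6, interest received on holdings of foreign bonds 827.4; secondary income: personal remittances received from nationals working abroad 830.1.)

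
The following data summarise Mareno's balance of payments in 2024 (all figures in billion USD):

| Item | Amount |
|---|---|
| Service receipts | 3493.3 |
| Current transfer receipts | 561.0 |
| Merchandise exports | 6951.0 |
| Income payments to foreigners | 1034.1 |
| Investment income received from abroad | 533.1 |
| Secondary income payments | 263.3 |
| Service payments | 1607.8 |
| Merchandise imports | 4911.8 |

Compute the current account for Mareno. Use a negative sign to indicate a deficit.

Goods balance = 6951.0 - 4911.8 = 2039.2
Services balance = 3493.3 - 1607.8 = 1885.5
Trade balance (goods + services) = 2039.2 + 1885.5 = 3924.7
Net primary income = 533.1 - 1034.1 = -501.0
Net secondary income = 561.0 - 263.3 = 297.7
Current account = 3924.7 + (-501.0) + 297.7 = 3721.4

3721.4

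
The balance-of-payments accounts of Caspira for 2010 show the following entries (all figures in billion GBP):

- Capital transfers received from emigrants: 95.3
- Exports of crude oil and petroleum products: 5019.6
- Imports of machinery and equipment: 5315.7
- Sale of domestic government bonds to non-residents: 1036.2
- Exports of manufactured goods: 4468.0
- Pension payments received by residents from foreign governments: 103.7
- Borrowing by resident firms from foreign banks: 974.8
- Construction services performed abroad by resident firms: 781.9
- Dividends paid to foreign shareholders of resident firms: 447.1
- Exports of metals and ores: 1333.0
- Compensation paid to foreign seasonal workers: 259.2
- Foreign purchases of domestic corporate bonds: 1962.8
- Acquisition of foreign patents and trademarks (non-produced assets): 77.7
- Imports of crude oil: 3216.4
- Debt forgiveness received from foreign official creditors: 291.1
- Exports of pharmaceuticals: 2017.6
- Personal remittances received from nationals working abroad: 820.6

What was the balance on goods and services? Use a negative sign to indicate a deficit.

5088.0

Goods: 5019.6 + 1333.0 - 3216.4 - 5315.7 + 4468.0 + 2017.6 = 4306.1
Services: 781.9
Trade balance = 4306.1 + 781.9 = 5088.0
(Excluded from the trade balance — capital account: capital transfers received from emigrants 95.3, acquisition of foreign patents and trademarks (non-produced assets) 77.7, debt forgiveness received from foreign official creditors 291.1; financial account: sale of domestic government bonds to non-residents 1036.2, borrowing by resident firms from foreign banks 974.8, foreign purchases of domestic corporate bonds 1962.8; secondary income: pension payments received by residents from foreign governments 103.7, personal remittances received from nationals working abroad 820.6; primary income: dividends paid to foreign shareholders of resident firms 447.1, compensation paid to foreign seasonal workers 259.2.)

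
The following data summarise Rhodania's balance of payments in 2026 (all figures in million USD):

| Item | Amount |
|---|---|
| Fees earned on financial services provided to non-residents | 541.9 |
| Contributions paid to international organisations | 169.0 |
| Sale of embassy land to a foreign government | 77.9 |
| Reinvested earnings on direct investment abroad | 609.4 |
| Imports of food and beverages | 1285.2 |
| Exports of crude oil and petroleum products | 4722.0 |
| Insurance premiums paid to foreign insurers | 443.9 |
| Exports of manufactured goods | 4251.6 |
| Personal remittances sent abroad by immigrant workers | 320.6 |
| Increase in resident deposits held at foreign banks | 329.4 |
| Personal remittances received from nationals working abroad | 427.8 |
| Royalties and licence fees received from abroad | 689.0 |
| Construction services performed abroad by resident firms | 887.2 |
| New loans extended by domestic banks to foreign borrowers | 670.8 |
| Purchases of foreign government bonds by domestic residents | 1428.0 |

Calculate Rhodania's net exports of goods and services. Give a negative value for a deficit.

9362.6

Goods: -1285.2 + 4251.6 + 4722.0 = 7688.4
Services: -443.9 + 541.9 + 689.0 + 887.2 = 1674.2
Trade balance = 7688.4 + 1674.2 = 9362.6
(Excluded from the trade balance — secondary income: contributions paid to international organisations 169.0, personal remittances sent abroad by immigrant workers 320.6, personal remittances received from nationals working abroad 427.8; capital account: sale of embassy land to a foreign government 77.9; primary income: reinvested earnings on direct investment abroad 609.4; financial account: increase in resident deposits held at foreign banks 329.4, new loans extended by domestic banks to foreign borrowers 670.8, purchases of foreign government bonds by domestic residents 1428.0.)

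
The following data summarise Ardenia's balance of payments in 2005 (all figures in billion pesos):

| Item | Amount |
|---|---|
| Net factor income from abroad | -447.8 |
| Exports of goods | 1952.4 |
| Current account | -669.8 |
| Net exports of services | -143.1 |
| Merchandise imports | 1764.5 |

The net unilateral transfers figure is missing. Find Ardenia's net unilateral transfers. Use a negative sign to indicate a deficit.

-266.8

Current account = goods balance + services balance + net primary income + net secondary income
Sum of the known components = -403.0
Net unilateral transfers = CA - (known components) = -669.8 - (-403.0) = -266.8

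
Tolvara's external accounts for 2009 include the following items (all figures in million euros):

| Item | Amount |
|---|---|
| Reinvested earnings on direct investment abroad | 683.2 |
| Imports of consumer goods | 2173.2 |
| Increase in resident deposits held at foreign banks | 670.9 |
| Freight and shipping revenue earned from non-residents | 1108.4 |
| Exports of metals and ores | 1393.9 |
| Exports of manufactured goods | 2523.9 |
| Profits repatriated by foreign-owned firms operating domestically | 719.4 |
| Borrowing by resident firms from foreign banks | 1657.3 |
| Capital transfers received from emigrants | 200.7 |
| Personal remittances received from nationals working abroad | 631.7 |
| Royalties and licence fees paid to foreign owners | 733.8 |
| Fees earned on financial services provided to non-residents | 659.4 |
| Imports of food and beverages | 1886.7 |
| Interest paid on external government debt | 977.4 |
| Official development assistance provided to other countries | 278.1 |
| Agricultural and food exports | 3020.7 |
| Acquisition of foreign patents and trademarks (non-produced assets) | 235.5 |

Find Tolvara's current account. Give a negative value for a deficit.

Goods: 2523.9 + 3020.7 + 1393.9 - 1886.7 - 2173.2 = 2878.6
Services: -733.8 + 659.4 + 1108.4 = 1034.0
Primary income: 683.2 - 977.4 - 719.4 = -1013.6
Secondary income: -278.1 + 631.7 = 353.6
Current account = 2878.6 + 1034.0 + (-1013.6) + 353.6 = 3252.6
(Excluded from the current account — financial account: increase in resident deposits held at foreign banks 670.9, borrowing by resident firms from foreign banks 1657.3; capital account: capital transfers received from emigrants 200.7, acquisition of foreign patents and trademarks (non-produced assets) 235.5.)

3252.6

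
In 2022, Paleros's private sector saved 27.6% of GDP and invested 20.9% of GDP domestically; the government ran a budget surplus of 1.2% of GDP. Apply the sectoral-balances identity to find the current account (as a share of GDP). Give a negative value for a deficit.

By the sectoral-balances identity, CA = (S_private - I) + (T - G).
Private balance = 27.6 - 20.9 = 6.7
Government balance (T - G) = 1.2
CA = 6.7 + 1.2 = 7.9

7.9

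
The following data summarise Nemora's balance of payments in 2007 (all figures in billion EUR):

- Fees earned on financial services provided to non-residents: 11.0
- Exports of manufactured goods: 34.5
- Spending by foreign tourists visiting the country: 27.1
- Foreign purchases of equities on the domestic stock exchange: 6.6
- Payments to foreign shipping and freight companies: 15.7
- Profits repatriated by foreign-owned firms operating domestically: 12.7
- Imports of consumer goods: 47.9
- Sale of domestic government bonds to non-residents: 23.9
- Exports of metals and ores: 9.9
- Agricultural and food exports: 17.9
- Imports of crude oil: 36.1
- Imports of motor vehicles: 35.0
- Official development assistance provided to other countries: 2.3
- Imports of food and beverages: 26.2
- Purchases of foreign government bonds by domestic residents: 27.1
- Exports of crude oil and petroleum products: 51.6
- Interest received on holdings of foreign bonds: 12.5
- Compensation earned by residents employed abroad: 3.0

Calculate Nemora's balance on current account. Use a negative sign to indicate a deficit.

-8.4

Goods: 34.5 + 17.9 - 35.0 - 47.9 + 51.6 - 26.2 + 9.9 - 36.1 = -31.3
Services: 27.1 - 15.7 + 11.0 = 22.4
Primary income: 12.5 - 12.7 + 3.0 = 2.8
Secondary income: -2.3
Current account = (-31.3) + 22.4 + 2.8 + (-2.3) = -8.4
(Excluded from the current account — financial account: foreign purchases of equities on the domestic stock exchange 6.6, sale of domestic government bonds to non-residents 23.9, purchases of foreign government bonds by domestic residents 27.1.)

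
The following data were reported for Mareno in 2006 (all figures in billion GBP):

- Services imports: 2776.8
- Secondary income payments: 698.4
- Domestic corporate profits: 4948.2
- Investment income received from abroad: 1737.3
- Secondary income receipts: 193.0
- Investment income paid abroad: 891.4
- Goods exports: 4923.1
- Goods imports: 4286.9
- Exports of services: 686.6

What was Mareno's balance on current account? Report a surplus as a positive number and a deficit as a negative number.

-1113.5

Goods balance = 4923.1 - 4286.9 = 636.2
Services balance = 686.6 - 2776.8 = -2090.2
Trade balance (goods + services) = 636.2 + (-2090.2) = -1454.0
Net primary income = 1737.3 - 891.4 = 845.9
Net secondary income = 193.0 - 698.4 = -505.4
Current account = -1454.0 + 845.9 + (-505.4) = -1113.5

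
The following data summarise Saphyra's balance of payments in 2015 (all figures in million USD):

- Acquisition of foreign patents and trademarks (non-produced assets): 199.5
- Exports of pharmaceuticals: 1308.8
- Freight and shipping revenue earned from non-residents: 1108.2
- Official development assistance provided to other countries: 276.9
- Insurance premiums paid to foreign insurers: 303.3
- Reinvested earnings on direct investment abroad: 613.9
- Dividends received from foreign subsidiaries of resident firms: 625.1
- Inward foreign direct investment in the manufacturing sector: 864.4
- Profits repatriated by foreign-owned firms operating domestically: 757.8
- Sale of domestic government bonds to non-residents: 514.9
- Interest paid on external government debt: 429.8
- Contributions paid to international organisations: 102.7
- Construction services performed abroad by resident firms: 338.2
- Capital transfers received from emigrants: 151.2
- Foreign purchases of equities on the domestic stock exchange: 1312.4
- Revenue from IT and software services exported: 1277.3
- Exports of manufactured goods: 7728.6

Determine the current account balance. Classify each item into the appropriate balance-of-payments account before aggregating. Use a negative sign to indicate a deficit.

Goods: 1308.8 + 7728.6 = 9037.4
Services: 1277.3 + 1108.2 + 338.2 - 303.3 = 2420.4
Primary income: 613.9 - 757.8 - 429.8 + 625.1 = 51.4
Secondary income: -102.7 - 276.9 = -379.6
Current account = 9037.4 + 2420.4 + 51.4 + (-379.6) = 11129.6
(Excluded from the current account — capital account: acquisition of foreign patents and trademarks (non-produced assets) 199.5, capital transfers received from emigrants 151.2; financial account: inward foreign direct investment in the manufacturing sector 864.4, sale of domestic government bonds to non-residents 514.9, foreign purchases of equities on the domestic stock exchange 1312.4.)

11129.6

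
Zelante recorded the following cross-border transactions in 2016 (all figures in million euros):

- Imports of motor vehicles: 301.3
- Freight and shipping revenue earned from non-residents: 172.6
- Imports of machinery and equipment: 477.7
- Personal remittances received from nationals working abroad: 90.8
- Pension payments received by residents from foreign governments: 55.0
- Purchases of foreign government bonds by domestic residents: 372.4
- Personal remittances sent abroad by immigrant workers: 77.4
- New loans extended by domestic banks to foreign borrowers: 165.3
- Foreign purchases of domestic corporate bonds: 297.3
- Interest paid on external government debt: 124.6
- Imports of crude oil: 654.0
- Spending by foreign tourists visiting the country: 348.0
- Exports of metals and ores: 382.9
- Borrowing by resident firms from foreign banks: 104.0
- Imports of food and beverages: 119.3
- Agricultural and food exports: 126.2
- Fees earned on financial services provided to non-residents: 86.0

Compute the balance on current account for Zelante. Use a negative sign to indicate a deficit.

Goods: 382.9 - 119.3 - 477.7 + 126.2 - 654.0 - 301.3 = -1043.2
Services: 172.6 + 86.0 + 348.0 = 606.6
Primary income: -124.6
Secondary income: 90.8 + 55.0 - 77.4 = 68.4
Current account = (-1043.2) + 606.6 + (-124.6) + 68.4 = -492.8
(Excluded from the current account — financial account: purchases of foreign government bonds by domestic residents 372.4, new loans extended by domestic banks to foreign borrowers 165.3, foreign purchases of domestic corporate bonds 297.3, borrowing by resident firms from foreign banks 104.0.)

-492.8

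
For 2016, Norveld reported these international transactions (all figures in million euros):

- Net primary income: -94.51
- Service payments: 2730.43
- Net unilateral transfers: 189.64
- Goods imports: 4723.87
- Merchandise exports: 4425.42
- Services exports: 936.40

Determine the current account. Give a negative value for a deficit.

Goods balance = 4425.42 - 4723.87 = -298.45
Services balance = 936.40 - 2730.43 = -1794.03
Trade balance (goods + services) = -298.45 + (-1794.03) = -2092.48
Net primary income = -94.51
Net secondary income = 189.64
Current account = -2092.48 + (-94.51) + 189.64 = -1997.35

-1997.35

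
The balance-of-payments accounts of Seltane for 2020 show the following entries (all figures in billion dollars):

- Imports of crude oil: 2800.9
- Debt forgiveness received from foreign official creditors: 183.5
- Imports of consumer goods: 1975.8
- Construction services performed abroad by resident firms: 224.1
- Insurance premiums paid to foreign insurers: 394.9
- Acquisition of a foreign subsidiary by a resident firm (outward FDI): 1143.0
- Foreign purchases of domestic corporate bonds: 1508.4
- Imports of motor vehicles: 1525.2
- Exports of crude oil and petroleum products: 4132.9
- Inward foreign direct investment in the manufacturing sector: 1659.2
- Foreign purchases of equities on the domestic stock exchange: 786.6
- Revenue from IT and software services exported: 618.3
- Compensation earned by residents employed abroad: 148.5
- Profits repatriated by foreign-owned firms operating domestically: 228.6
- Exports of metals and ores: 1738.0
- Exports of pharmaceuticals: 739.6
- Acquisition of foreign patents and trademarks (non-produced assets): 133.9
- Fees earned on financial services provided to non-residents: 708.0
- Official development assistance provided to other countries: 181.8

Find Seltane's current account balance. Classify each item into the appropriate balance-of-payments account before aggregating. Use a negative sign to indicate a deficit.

1202.2

Goods: -2800.9 + 1738.0 + 4132.9 - 1975.8 + 739.6 - 1525.2 = 308.6
Services: 708.0 + 618.3 + 224.1 - 394.9 = 1155.5
Primary income: -228.6 + 148.5 = -80.1
Secondary income: -181.8
Current account = 308.6 + 1155.5 + (-80.1) + (-181.8) = 1202.2
(Excluded from the current account — capital account: debt forgiveness received from foreign official creditors 183.5, acquisition of foreign patents and trademarks (non-produced assets) 133.9; financial account: acquisition of a foreign subsidiary by a resident firm (outward FDI) 1143.0, foreign purchases of domestic corporate bonds 1508.4, inward foreign direct investment in the manufacturing sector 1659.2, foreign purchases of equities on the domestic stock exchange 786.6.)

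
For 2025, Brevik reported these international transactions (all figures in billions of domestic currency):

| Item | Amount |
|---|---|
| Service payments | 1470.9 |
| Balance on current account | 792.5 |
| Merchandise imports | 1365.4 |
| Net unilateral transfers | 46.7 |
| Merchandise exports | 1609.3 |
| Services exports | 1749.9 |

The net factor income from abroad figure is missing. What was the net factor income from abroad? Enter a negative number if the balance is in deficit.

Current account = goods balance + services balance + net primary income + net secondary income
Sum of the known components = 569.6
Net factor income from abroad = CA - (known components) = 792.5 - 569.6 = 222.9

222.9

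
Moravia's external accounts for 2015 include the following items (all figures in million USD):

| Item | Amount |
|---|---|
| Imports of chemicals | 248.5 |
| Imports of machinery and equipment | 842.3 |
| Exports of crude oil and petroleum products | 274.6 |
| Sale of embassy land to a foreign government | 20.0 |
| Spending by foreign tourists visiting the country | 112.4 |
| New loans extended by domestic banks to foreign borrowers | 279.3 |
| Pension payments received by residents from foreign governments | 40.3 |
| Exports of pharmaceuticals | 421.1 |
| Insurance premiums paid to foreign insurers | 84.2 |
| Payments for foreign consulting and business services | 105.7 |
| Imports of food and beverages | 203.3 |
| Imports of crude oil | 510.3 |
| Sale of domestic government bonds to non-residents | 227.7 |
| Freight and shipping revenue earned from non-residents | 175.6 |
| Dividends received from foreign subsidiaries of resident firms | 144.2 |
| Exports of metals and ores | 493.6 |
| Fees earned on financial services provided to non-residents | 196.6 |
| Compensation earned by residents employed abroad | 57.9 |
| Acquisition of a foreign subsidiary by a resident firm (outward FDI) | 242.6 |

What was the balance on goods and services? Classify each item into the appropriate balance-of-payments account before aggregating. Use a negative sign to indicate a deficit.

-320.4

Goods: -203.3 + 493.6 - 248.5 - 510.3 + 421.1 + 274.6 - 842.3 = -615.1
Services: 175.6 + 196.6 + 112.4 - 105.7 - 84.2 = 294.7
Trade balance = -615.1 + 294.7 = -320.4
(Excluded from the trade balance — capital account: sale of embassy land to a foreign government 20.0; financial account: new loans extended by domestic banks to foreign borrowers 279.3, sale of domestic government bonds to non-residents 227.7, acquisition of a foreign subsidiary by a resident firm (outward FDI) 242.6; secondary income: pension payments received by residents from foreign governments 40.3; primary income: dividends received from foreign subsidiaries of resident firms 144.2, compensation earned by residents employed abroad 57.9.)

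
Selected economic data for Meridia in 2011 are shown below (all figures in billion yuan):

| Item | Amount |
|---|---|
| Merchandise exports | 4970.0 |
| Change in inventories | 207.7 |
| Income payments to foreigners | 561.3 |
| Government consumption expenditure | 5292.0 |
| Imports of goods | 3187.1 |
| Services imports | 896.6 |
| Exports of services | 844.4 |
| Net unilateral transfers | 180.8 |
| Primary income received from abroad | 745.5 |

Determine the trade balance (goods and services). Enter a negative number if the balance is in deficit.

1730.7

Goods balance = 4970.0 - 3187.1 = 1782.9
Services balance = 844.4 - 896.6 = -52.2
Trade balance (goods + services) = 1782.9 + (-52.2) = 1730.7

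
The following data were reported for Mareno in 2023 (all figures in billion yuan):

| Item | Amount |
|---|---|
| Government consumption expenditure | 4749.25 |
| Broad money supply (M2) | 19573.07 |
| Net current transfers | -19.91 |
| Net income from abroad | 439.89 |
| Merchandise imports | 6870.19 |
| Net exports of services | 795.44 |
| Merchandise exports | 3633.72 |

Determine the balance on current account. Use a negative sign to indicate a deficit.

-2021.05

Goods balance = 3633.72 - 6870.19 = -3236.47
Services balance = 795.44
Trade balance (goods + services) = -3236.47 + 795.44 = -2441.03
Net primary income = 439.89
Net secondary income = -19.91
Current account = -2441.03 + 439.89 + (-19.91) = -2021.05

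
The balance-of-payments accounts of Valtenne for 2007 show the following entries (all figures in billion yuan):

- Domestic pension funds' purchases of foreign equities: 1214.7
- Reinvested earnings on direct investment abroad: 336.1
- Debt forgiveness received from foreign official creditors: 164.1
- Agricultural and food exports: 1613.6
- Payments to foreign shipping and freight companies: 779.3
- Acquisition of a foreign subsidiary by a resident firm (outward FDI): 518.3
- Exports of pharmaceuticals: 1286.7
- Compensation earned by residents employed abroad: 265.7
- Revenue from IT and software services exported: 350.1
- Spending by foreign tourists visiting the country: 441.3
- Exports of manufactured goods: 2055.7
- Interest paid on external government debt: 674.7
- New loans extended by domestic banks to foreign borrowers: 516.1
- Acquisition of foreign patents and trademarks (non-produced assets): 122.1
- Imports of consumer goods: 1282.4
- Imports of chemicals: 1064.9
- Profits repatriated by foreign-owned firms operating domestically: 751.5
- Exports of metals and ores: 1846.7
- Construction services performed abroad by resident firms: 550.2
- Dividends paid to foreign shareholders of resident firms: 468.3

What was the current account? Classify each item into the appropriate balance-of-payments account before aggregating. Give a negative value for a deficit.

Goods: -1064.9 + 1286.7 - 1282.4 + 1846.7 + 2055.7 + 1613.6 = 4455.4
Services: 441.3 - 779.3 + 550.2 + 350.1 = 562.3
Primary income: -751.5 + 336.1 + 265.7 - 674.7 - 468.3 = -1292.7
Current account = 4455.4 + 562.3 + (-1292.7) = 3725.0
(Excluded from the current account — financial account: domestic pension funds' purchases of foreign equities 1214.7, acquisition of a foreign subsidiary by a resident firm (outward FDI) 518.3, new loans extended by domestic banks to foreign borrowers 516.1; capital account: debt forgiveness received from foreign official creditors 164.1, acquisition of foreign patents and trademarks (non-produced assets) 122.1.)

3725.0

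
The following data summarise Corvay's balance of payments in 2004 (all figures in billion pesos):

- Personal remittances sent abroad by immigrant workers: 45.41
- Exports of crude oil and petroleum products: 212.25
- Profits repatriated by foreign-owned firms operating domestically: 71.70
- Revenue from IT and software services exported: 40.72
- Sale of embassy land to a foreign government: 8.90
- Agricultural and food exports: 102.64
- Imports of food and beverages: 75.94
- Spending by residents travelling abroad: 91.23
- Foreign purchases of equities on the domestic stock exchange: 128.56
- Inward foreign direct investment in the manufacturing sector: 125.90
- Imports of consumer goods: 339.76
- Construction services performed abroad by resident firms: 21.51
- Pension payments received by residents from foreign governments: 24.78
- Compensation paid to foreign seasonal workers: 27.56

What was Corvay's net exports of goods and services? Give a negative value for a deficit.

Goods: -339.76 - 75.94 + 102.64 + 212.25 = -100.81
Services: -91.23 + 21.51 + 40.72 = -29.00
Trade balance = -100.81 + (-29.00) = -129.81
(Excluded from the trade balance — secondary income: personal remittances sent abroad by immigrant workers 45.41, pension payments received by residents from foreign governments 24.78; primary income: profits repatriated by foreign-owned firms operating domestically 71.70, compensation paid to foreign seasonal workers 27.56; capital account: sale of embassy land to a foreign government 8.90; financial account: foreign purchases of equities on the domestic stock exchange 128.56, inward foreign direct investment in the manufacturing sector 125.90.)

-129.81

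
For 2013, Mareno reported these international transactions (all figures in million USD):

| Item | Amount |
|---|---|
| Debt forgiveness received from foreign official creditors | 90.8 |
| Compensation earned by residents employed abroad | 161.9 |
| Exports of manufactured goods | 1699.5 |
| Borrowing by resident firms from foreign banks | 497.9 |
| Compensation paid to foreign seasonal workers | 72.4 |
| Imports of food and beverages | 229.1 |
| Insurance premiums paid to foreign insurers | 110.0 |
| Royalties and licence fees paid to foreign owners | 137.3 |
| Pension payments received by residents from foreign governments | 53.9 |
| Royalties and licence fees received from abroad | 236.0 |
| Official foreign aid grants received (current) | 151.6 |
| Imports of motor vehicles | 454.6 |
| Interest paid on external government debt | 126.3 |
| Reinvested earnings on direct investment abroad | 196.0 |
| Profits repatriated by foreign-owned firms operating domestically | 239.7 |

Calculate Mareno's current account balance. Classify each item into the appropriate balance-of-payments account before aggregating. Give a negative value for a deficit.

Goods: -454.6 + 1699.5 - 229.1 = 1015.8
Services: -137.3 + 236.0 - 110.0 = -11.3
Primary income: 196.0 - 72.4 - 239.7 - 126.3 + 161.9 = -80.5
Secondary income: 53.9 + 151.6 = 205.5
Current account = 1015.8 + (-11.3) + (-80.5) + 205.5 = 1129.5
(Excluded from the current account — capital account: debt forgiveness received from foreign official creditors 90.8; financial account: borrowing by resident firms from foreign banks 497.9.)

1129.5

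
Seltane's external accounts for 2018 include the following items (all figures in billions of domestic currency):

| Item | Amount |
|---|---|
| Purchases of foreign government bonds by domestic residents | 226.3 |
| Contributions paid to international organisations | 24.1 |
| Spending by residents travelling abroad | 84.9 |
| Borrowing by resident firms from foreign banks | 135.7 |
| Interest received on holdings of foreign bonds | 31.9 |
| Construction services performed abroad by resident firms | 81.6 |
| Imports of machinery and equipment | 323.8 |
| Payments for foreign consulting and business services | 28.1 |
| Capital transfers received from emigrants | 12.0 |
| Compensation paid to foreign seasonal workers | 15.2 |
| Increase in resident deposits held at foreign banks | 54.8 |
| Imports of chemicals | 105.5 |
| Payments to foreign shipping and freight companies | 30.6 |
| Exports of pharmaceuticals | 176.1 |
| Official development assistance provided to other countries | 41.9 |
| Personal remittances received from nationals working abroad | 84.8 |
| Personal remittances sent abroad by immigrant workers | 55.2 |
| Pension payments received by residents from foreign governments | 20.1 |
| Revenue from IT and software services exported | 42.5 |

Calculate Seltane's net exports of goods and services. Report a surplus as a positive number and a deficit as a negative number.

-272.7

Goods: -323.8 - 105.5 + 176.1 = -253.2
Services: -30.6 + 42.5 - 28.1 - 84.9 + 81.6 = -19.5
Trade balance = -253.2 + (-19.5) = -272.7
(Excluded from the trade balance — financial account: purchases of foreign government bonds by domestic residents 226.3, borrowing by resident firms from foreign banks 135.7, increase in resident deposits held at foreign banks 54.8; secondary income: contributions paid to international organisations 24.1, official development assistance provided to other countries 41.9, personal remittances received from nationals working abroad 84.8, personal remittances sent abroad by immigrant workers 55.2, pension payments received by residents from foreign governments 20.1; primary income: interest received on holdings of foreign bonds 31.9, compensation paid to foreign seasonal workers 15.2; capital account: capital transfers received from emigrants 12.0.)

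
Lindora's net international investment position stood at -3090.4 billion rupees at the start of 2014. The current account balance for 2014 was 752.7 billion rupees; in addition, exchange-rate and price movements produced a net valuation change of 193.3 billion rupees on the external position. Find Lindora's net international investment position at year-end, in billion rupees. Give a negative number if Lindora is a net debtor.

Change in NIIP = current account + net valuation change = 752.7 + 193.3 = 946.0
End-of-year NIIP = -3090.4 + 946.0 = -2144.4

-2144.4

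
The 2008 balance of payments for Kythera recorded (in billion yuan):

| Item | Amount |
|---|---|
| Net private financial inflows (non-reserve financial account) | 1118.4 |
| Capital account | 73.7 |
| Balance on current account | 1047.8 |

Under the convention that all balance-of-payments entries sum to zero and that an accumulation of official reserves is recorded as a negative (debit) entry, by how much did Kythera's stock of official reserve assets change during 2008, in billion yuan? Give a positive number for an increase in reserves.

2239.9

Official reserve transactions balance = -(1047.8 + 73.7 + 1118.4) = -2239.9
An accumulation of reserves is recorded as a debit (negative entry), so the change in the stock of reserves is the negative of that balance.
Change in official reserves = -(-2239.9) = 2239.9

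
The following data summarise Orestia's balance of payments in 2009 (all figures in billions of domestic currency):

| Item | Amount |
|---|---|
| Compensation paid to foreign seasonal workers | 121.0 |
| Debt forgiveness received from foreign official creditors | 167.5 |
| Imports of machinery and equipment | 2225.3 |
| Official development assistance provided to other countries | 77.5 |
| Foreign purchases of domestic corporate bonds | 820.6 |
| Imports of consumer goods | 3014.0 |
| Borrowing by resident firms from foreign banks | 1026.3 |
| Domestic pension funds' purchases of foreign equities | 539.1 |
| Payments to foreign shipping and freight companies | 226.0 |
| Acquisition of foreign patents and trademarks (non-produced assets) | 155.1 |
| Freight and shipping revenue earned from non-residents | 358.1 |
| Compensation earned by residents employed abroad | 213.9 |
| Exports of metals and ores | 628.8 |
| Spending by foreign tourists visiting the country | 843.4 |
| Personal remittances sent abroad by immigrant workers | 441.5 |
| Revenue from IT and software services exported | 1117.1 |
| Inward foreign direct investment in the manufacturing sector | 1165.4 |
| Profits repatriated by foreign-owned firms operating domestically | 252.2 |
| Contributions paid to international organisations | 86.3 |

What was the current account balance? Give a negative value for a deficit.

Goods: -2225.3 - 3014.0 + 628.8 = -4610.5
Services: 358.1 + 843.4 - 226.0 + 1117.1 = 2092.6
Primary income: 213.9 - 121.0 - 252.2 = -159.3
Secondary income: -441.5 - 77.5 - 86.3 = -605.3
Current account = (-4610.5) + 2092.6 + (-159.3) + (-605.3) = -3282.5
(Excluded from the current account — capital account: debt forgiveness received from foreign official creditors 167.5, acquisition of foreign patents and trademarks (non-produced assets) 155.1; financial account: foreign purchases of domestic corporate bonds 820.6, borrowing by resident firms from foreign banks 1026.3, domestic pension funds' purchases of foreign equities 539.1, inward foreign direct investment in the manufacturing sector 1165.4.)

-3282.5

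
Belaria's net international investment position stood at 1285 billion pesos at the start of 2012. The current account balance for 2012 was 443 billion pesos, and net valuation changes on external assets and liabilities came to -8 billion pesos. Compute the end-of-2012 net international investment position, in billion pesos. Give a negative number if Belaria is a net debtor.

1720

Change in NIIP = current account + net valuation change = 443 + (-8) = 435
End-of-year NIIP = 1285 + 435 = 1720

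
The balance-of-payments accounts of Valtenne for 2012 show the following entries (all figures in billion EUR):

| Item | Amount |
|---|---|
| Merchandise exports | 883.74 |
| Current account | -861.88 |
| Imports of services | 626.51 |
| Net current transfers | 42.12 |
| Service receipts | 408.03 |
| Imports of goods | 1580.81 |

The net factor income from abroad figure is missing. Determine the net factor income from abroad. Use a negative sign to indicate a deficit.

11.55

Current account = goods balance + services balance + net primary income + net secondary income
Sum of the known components = -873.43
Net factor income from abroad = CA - (known components) = -861.88 - (-873.43) = 11.55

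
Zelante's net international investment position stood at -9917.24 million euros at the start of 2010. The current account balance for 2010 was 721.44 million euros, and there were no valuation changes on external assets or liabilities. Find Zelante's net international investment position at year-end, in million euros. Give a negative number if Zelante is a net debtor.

-9195.80

With no valuation effects, change in NIIP = current account = 721.44
End-of-year NIIP = -9917.24 + 721.44 = -9195.80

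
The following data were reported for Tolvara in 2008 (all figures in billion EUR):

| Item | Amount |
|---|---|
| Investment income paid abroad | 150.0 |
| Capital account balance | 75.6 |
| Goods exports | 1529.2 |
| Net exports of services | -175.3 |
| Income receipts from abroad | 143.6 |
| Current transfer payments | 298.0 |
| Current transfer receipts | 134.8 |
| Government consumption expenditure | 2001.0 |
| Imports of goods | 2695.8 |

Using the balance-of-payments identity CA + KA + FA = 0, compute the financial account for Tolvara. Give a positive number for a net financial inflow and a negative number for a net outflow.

Goods balance = 1529.2 - 2695.8 = -1166.6
Services balance = -175.3
Trade balance (goods + services) = -1166.6 + (-175.3) = -1341.9
Net primary income = 143.6 - 150.0 = -6.4
Net secondary income = 134.8 - 298.0 = -163.2
Current account = -1341.9 + (-6.4) + (-163.2) = -1511.5
Financial account = -(-1511.5 + 75.6) = 1435.9

1435.9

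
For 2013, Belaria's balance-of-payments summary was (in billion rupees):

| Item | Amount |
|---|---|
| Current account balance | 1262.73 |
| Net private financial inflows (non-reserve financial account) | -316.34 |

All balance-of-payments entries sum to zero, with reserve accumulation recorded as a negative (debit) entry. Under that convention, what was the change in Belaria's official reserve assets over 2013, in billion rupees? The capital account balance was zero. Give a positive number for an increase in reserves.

946.39

Official reserve transactions balance = -(1262.73 + (-316.34)) = -946.39
An accumulation of reserves is recorded as a debit (negative entry), so the change in the stock of reserves is the negative of that balance.
Change in official reserves = -(-946.39) = 946.39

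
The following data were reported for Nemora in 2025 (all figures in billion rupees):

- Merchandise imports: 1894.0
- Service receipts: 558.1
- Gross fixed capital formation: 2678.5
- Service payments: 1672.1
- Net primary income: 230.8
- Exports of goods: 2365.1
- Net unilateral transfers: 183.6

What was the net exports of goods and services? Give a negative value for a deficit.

-642.9

Goods balance = 2365.1 - 1894.0 = 471.1
Services balance = 558.1 - 1672.1 = -1114.0
Trade balance (goods + services) = 471.1 + (-1114.0) = -642.9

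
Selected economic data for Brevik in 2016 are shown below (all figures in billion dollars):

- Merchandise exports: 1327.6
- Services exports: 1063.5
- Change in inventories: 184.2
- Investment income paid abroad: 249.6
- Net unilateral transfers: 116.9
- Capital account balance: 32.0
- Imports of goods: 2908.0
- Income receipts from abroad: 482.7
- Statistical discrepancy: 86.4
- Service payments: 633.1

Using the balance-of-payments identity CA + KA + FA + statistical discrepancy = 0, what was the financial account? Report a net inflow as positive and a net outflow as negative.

681.6

Goods balance = 1327.6 - 2908.0 = -1580.4
Services balance = 1063.5 - 633.1 = 430.4
Trade balance (goods + services) = -1580.4 + 430.4 = -1150.0
Net primary income = 482.7 - 249.6 = 233.1
Net secondary income = 116.9
Current account = -1150.0 + 233.1 + 116.9 = -800.0
Financial account = -(-800.0 + 32.0 + 86.4) = 681.6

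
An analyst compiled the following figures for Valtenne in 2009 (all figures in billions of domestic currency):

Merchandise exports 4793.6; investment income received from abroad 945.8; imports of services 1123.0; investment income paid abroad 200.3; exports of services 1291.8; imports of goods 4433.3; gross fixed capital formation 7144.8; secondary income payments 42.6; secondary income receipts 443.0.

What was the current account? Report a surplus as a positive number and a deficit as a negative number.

1675.0

Goods balance = 4793.6 - 4433.3 = 360.3
Services balance = 1291.8 - 1123.0 = 168.8
Trade balance (goods + services) = 360.3 + 168.8 = 529.1
Net primary income = 945.8 - 200.3 = 745.5
Net secondary income = 443.0 - 42.6 = 400.4
Current account = 529.1 + 745.5 + 400.4 = 1675.0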